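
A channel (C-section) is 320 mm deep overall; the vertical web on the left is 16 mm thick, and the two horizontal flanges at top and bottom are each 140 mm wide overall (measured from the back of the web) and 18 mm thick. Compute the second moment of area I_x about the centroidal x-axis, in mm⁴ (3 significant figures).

Decompose the section into non-overlapping parts with the origin at the bottom-left of its bounding rectangle.
Web: 16 × 320, A = 5 120 mm², y = 160 mm, Ī = 43 690 667 mm⁴.
Top flange (beyond web): 124 × 18, A = 2 232 mm², y = 311 mm, Ī = 60 264 mm⁴.
Bottom flange (beyond web): 124 × 18, A = 2 232 mm², y = 9 mm, Ī = 60 264 mm⁴.
By symmetry the centroid is at mid-height, ȳ = 160 mm.
Transfer each piece to the centroidal x-axis using Ī + A·d² with d = y − 160:
  web: d = 0 mm → contributes +43 690 667 mm⁴
  top flange (beyond web): d = 151 mm → contributes +50 952 096 mm⁴
  bottom flange (beyond web): d = -151 mm → contributes +50 952 096 mm⁴
Total I = 145 594 859 mm⁴.

I_x ≈ 1.46 × 10⁸ mm⁴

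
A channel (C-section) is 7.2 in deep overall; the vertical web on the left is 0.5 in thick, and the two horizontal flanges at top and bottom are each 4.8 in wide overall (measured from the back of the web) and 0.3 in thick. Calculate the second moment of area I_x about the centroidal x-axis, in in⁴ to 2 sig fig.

I_x ≈ 46 in⁴

Split into non-overlapping primitives; take the origin at the lower-left of the bounding box.
Web: 0.5 × 7.2, A = 3.6 in², y = 3.6 in, Ī = 15.55 in⁴.
Top flange (beyond web): 4.3 × 0.3, A = 1.29 in², y = 7.05 in, Ī = 0.009675 in⁴.
Bottom flange (beyond web): 4.3 × 0.3, A = 1.29 in², y = 0.15 in, Ī = 0.009675 in⁴.
By symmetry the centroid is at mid-height, ȳ = 3.6 in.
Transfer each piece to the centroidal x-axis using Ī + A·d² with d = y − 3.6:
  web: d = 0 in → contributes +15.55 in⁴
  top flange (beyond web): d = 3.45 in → contributes +15.36 in⁴
  bottom flange (beyond web): d = -3.45 in → contributes +15.36 in⁴
Total I = 46.28 in⁴.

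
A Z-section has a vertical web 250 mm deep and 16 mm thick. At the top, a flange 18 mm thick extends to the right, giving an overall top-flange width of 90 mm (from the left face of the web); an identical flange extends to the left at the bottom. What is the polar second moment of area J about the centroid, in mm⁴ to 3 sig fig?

Treat the section as a set of non-overlapping primitives; coordinates are from the bounding-box lower-left.
Web: 16 × 250, A = 4 000 mm², y = 125 mm, Ī = 20 833 333 mm⁴.
Top flange (beyond web): 74 × 18, A = 1 332 mm², y = 241 mm, Ī = 35 964 mm⁴.
Bottom flange (beyond web): 74 × 18, A = 1 332 mm², y = 9 mm, Ī = 35 964 mm⁴.
Centroid: ȳ = ΣA·y / ΣA = 125 mm.
Transfer each piece to the centroidal x-axis using Ī + A·d² with d = y − 125:
  web: d = 0 mm → contributes +20 833 333 mm⁴
  top flange (beyond web): d = 116 mm → contributes +17 959 356 mm⁴
  bottom flange (beyond web): d = -116 mm → contributes +17 959 356 mm⁴
Total I = 56 752 045 mm⁴.
For the y-axis: x̄ = 82 mm.
Repeating about the centroidal y-axis gives I_y = 6 695 605 mm⁴.
Polar second moment: J = I_x + I_y = 63 447 651 mm⁴.

J ≈ 6.34 × 10⁷ mm⁴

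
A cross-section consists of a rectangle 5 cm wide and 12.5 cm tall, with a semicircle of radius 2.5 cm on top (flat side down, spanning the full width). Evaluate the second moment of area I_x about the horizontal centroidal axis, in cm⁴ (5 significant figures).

I_x ≈ 1271.6 cm⁴

Treat the section as a set of non-overlapping primitives; coordinates are from the bounding-box lower-left.
Rectangular body: 5 × 12.5, A = 62.5 cm², y = 6.25 cm, Ī = 813.8021 cm⁴.
Semicircular cap: semicircle r = 2.5, A = 9.817477 cm², y = 13.56103 cm, Ī = 4.287381 cm⁴.
Centroid: ȳ = ΣA·y / ΣA = 7.242511 cm.
Transfer each piece to the horizontal centroidal axis using Ī + A·d² with d = y − 7.242511:
  rectangular body: d = -0.9925111 cm → contributes +875.3695 cm⁴
  semicircular cap: d = 6.318522 cm → contributes +396.2376 cm⁴
Total I = 1271.607 cm⁴.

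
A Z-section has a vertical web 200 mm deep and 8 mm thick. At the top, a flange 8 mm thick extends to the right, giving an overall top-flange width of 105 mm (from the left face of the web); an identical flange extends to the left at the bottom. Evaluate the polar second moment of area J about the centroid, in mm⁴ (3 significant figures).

J ≈ 2.51 × 10⁷ mm⁴

Treat the section as a set of non-overlapping primitives; coordinates are from the bounding-box lower-left.
Web: 8 × 200, A = 1 600 mm², y = 100 mm, Ī = 5 333 333 mm⁴.
Top flange (beyond web): 97 × 8, A = 776 mm², y = 196 mm, Ī = 4138.7 mm⁴.
Bottom flange (beyond web): 97 × 8, A = 776 mm², y = 4 mm, Ī = 4138.7 mm⁴.
Centroid: ȳ = ΣA·y / ΣA = 100 mm.
Transfer each piece to the centroidal x-axis using Ī + A·d² with d = y − 100:
  web: d = 0 mm → contributes +5 333 333 mm⁴
  top flange (beyond web): d = 96 mm → contributes +7 155 755 mm⁴
  bottom flange (beyond web): d = -96 mm → contributes +7 155 755 mm⁴
Total I = 19 644 843 mm⁴.
For the y-axis: x̄ = 101 mm.
Repeating about the centroidal y-axis gives I_y = 5 503 131 mm⁴.
Polar second moment: J = I_x + I_y = 25 147 973 mm⁴.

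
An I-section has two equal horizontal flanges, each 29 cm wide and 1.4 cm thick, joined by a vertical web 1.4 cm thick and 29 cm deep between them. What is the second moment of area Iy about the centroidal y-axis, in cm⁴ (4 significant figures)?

Iy ≈ 5697 cm⁴

Split into non-overlapping primitives; take the origin at the lower-left of the bounding box.
Bottom flange: 29 × 1.4, A = 40.6 cm², x = 14.5 cm, Ī = 2845.38 cm⁴.
Web: 1.4 × 29, A = 40.6 cm², x = 14.5 cm, Ī = 6.63133 cm⁴.
Top flange: 29 × 1.4, A = 40.6 cm², x = 14.5 cm, Ī = 2845.38 cm⁴.
By symmetry the centroid is at mid-width, x̄ = 14.5 cm.
All pieces are centred on the centroidal y-axis, so I = ΣĪ = 5697.4 cm⁴.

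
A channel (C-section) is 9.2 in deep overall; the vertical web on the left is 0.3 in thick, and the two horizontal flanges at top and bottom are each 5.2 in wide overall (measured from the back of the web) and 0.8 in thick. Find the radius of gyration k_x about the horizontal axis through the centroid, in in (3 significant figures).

k_x ≈ 3.86 in

Decompose the section into non-overlapping parts with the origin at the bottom-left of its bounding rectangle.
Web: 0.3 × 9.2, A = 2.76 in², y = 4.6 in, Ī = 19.467 in⁴.
Top flange (beyond web): 4.9 × 0.8, A = 3.92 in², y = 8.8 in, Ī = 0.20907 in⁴.
Bottom flange (beyond web): 4.9 × 0.8, A = 3.92 in², y = 0.4 in, Ī = 0.20907 in⁴.
By symmetry the centroid is at mid-height, ȳ = 4.6 in.
Transfer each piece to the horizontal axis through the centroid using Ī + A·d² with d = y − 4.6:
  web: d = 0 in → contributes +19.467 in⁴
  top flange (beyond web): d = 4.2 in → contributes +69.358 in⁴
  bottom flange (beyond web): d = -4.2 in → contributes +69.358 in⁴
Total I = 158.18 in⁴.
Radius of gyration: k = √(I/A) = √(158.18 / 10.6) = 3.863 in.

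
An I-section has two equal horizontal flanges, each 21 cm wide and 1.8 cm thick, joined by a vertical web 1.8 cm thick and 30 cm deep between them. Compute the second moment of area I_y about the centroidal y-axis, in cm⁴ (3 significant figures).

I_y ≈ 2790 cm⁴

Treat the section as a set of non-overlapping primitives; coordinates are from the bounding-box lower-left.
Bottom flange: 21 × 1.8, A = 37.8 cm², x = 10.5 cm, Ī = 1389.2 cm⁴.
Web: 1.8 × 30, A = 54 cm², x = 10.5 cm, Ī = 14.58 cm⁴.
Top flange: 21 × 1.8, A = 37.8 cm², x = 10.5 cm, Ī = 1389.2 cm⁴.
By symmetry the centroid is at mid-width, x̄ = 10.5 cm.
All pieces are centred on the centroidal y-axis, so I = ΣĪ = 2792.9 cm⁴.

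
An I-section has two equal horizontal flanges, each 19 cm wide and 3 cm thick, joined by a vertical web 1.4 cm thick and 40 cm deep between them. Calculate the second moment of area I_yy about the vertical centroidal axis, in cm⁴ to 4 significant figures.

I_yy ≈ 3439 cm⁴

Split into non-overlapping primitives; take the origin at the lower-left of the bounding box.
Bottom flange: 19 × 3, A = 57 cm², x = 9.5 cm, Ī = 1714.75 cm⁴.
Web: 1.4 × 40, A = 56 cm², x = 9.5 cm, Ī = 9.14667 cm⁴.
Top flange: 19 × 3, A = 57 cm², x = 9.5 cm, Ī = 1714.75 cm⁴.
By symmetry the centroid is at mid-width, x̄ = 9.5 cm.
All pieces are centred on the vertical centroidal axis, so I = ΣĪ = 3438.65 cm⁴.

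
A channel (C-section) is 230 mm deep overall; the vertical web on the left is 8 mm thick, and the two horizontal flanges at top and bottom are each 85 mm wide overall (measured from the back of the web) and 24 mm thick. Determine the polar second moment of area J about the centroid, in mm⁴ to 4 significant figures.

J ≈ 5.155 × 10⁷ mm⁴

Break the section into simple shapes (no overlaps), measuring from the bottom-left corner of the bounding box.
Web: 8 × 230, A = 1 840 mm², y = 115 mm, Ī = 8 111 333 mm⁴.
Top flange (beyond web): 77 × 24, A = 1 848 mm², y = 218 mm, Ī = 88 704 mm⁴.
Bottom flange (beyond web): 77 × 24, A = 1 848 mm², y = 12 mm, Ī = 88 704 mm⁴.
By symmetry the centroid is at mid-height, ȳ = 115 mm.
Transfer each piece to the centroidal x-axis using Ī + A·d² with d = y − 115:
  web: d = 0 mm → contributes +8 111 333 mm⁴
  top flange (beyond web): d = 103 mm → contributes +19 694 136 mm⁴
  bottom flange (beyond web): d = -103 mm → contributes +19 694 136 mm⁴
Total I = 47 499 605 mm⁴.
For the y-axis: x̄ = 32.3743 mm.
Repeating about the centroidal y-axis gives I_y = 4 054 814 mm⁴.
Polar second moment: J = I_x + I_y = 51 554 419 mm⁴.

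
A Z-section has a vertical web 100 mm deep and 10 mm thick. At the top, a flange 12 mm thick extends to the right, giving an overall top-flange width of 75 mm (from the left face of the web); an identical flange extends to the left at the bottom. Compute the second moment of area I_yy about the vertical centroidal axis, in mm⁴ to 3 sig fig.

I_yy ≈ 2.75 × 10⁶ mm⁴

Split into non-overlapping primitives; take the origin at the lower-left of the bounding box.
Web: 10 × 100, A = 1 000 mm², x = 70 mm, Ī = 8333.3 mm⁴.
Top flange (beyond web): 65 × 12, A = 780 mm², x = 107.5 mm, Ī = 274 625 mm⁴.
Bottom flange (beyond web): 65 × 12, A = 780 mm², x = 32.5 mm, Ī = 274 625 mm⁴.
Centroid: x̄ = ΣA·x / ΣA = 70 mm.
Transfer each piece to the vertical centroidal axis using Ī + A·d² with d = x − 70:
  web: d = 0 mm → contributes +8333.3 mm⁴
  top flange (beyond web): d = 37.5 mm → contributes +1 371 500 mm⁴
  bottom flange (beyond web): d = -37.5 mm → contributes +1 371 500 mm⁴
Total I = 2 751 333 mm⁴.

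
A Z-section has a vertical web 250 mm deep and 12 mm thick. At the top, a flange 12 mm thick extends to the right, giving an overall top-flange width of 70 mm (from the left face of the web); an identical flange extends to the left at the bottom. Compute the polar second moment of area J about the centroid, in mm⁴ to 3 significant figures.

J ≈ 3.75 × 10⁷ mm⁴

Treat the section as a set of non-overlapping primitives; coordinates are from the bounding-box lower-left.
Web: 12 × 250, A = 3 000 mm², y = 125 mm, Ī = 15 625 000 mm⁴.
Top flange (beyond web): 58 × 12, A = 696 mm², y = 244 mm, Ī = 8 352 mm⁴.
Bottom flange (beyond web): 58 × 12, A = 696 mm², y = 6 mm, Ī = 8 352 mm⁴.
Centroid: ȳ = ΣA·y / ΣA = 125 mm.
Transfer each piece to the centroidal x-axis using Ī + A·d² with d = y − 125:
  web: d = 0 mm → contributes +15 625 000 mm⁴
  top flange (beyond web): d = 119 mm → contributes +9 864 408 mm⁴
  bottom flange (beyond web): d = -119 mm → contributes +9 864 408 mm⁴
Total I = 35 353 816 mm⁴.
For the y-axis: x̄ = 64 mm.
Repeating about the centroidal y-axis gives I_y = 2 131 424 mm⁴.
Polar second moment: J = I_x + I_y = 37 485 240 mm⁴.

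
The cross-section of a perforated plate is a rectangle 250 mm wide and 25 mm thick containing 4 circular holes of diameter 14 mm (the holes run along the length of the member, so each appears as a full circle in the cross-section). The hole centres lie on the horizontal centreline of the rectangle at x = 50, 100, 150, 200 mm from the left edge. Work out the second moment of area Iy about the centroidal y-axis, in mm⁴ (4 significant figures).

Iy ≈ 3.062 × 10⁷ mm⁴

Decompose the section into non-overlapping parts with the origin at the bottom-left of its bounding rectangle.
Plate: 250 × 25, A = 6 250 mm², x = 125 mm, Ī = 32 552 083 mm⁴.
Hole 1 (subtracted): ⌀14, A = 153.938 mm², x = 50 mm, Ī = 1885.74 mm⁴.
Hole 2 (subtracted): ⌀14, A = 153.938 mm², x = 100 mm, Ī = 1885.74 mm⁴.
Hole 3 (subtracted): ⌀14, A = 153.938 mm², x = 150 mm, Ī = 1885.74 mm⁴.
Hole 4 (subtracted): ⌀14, A = 153.938 mm², x = 200 mm, Ī = 1885.74 mm⁴.
By symmetry the centroid is at mid-width, x̄ = 125 mm.
Transfer each piece to the centroidal y-axis using Ī + A·d² with d = x − 125:
  plate: d = 0 mm → contributes +32 552 083 mm⁴
  hole 1: d = -75 mm → contributes −867 787 mm⁴
  hole 2: d = -25 mm → contributes −98 097 mm⁴
  hole 3: d = 25 mm → contributes −98 097 mm⁴
  hole 4: d = 75 mm → contributes −867 787 mm⁴
Total I = 30 620 315 mm⁴.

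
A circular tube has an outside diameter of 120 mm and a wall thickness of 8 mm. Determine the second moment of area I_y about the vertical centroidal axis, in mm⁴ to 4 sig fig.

I_y ≈ 4.436 × 10⁶ mm⁴

Break the section into simple shapes (no overlaps), measuring from the bottom-left corner of the bounding box.
Outer circle: ⌀120, A = 11309.7 mm², x = 60 mm, Ī = 10 178 760 mm⁴.
Bore (subtracted): ⌀104, A = 8494.87 mm², x = 60 mm, Ī = 5 742 530 mm⁴.
By symmetry the centroid is at mid-width, x̄ = 60 mm.
All pieces are centred on the vertical centroidal axis, so I = ΣĪ (holes subtracted) = 4 436 230 mm⁴.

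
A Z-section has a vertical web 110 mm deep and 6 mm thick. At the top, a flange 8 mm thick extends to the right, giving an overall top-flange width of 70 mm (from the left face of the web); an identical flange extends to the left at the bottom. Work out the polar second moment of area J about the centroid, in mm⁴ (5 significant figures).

Split into non-overlapping primitives; take the origin at the lower-left of the bounding box.
Web: 6 × 110, A = 660 mm², y = 55 mm, Ī = 665 500 mm⁴.
Top flange (beyond web): 64 × 8, A = 512 mm², y = 106 mm, Ī = 2730.667 mm⁴.
Bottom flange (beyond web): 64 × 8, A = 512 mm², y = 4 mm, Ī = 2730.667 mm⁴.
Centroid: ȳ = ΣA·y / ΣA = 55 mm.
Transfer each piece to the centroidal x-axis using Ī + A·d² with d = y − 55:
  web: d = 0 mm → contributes +665 500 mm⁴
  top flange (beyond web): d = 51 mm → contributes +1 334 443 mm⁴
  bottom flange (beyond web): d = -51 mm → contributes +1 334 443 mm⁴
Total I = 3 334 385 mm⁴.
For the y-axis: x̄ = 67 mm.
Repeating about the centroidal y-axis gives I_y = 1 605 905 mm⁴.
Polar second moment: J = I_x + I_y = 4 940 291 mm⁴.

J ≈ 4.9403 × 10⁶ mm⁴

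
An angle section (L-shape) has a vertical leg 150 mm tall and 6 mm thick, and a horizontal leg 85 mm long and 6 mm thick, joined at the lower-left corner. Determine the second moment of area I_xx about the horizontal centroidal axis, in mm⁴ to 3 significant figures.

Treat the section as a set of non-overlapping primitives; coordinates are from the bounding-box lower-left.
Vertical leg: 6 × 150, A = 900 mm², y = 75 mm, Ī = 1 687 500 mm⁴.
Horizontal leg (remainder): 79 × 6, A = 474 mm², y = 3 mm, Ī = 1 422 mm⁴.
Centroid: ȳ = ΣA·y / ΣA = 50.162 mm.
Transfer each piece to the horizontal centroidal axis using Ī + A·d² with d = y − 50.162:
  vertical leg: d = 24.838 mm → contributes +2 242 753 mm⁴
  horizontal leg (remainder): d = -47.162 mm → contributes +1 055 699 mm⁴
Total I = 3 298 452 mm⁴.

I_xx ≈ 3.30 × 10⁶ mm⁴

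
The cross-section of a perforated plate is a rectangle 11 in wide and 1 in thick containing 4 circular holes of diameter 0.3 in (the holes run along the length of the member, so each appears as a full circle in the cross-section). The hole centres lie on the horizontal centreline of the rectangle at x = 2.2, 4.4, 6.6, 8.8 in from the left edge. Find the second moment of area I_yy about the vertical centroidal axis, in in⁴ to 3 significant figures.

I_yy ≈ 109 in⁴

Break the section into simple shapes (no overlaps), measuring from the bottom-left corner of the bounding box.
Plate: 11 × 1, A = 11 in², x = 5.5 in, Ī = 110.92 in⁴.
Hole 1 (subtracted): ⌀0.3, A = 0.070686 in², x = 2.2 in, Ī = 0.00039761 in⁴.
Hole 2 (subtracted): ⌀0.3, A = 0.070686 in², x = 4.4 in, Ī = 0.00039761 in⁴.
Hole 3 (subtracted): ⌀0.3, A = 0.070686 in², x = 6.6 in, Ī = 0.00039761 in⁴.
Hole 4 (subtracted): ⌀0.3, A = 0.070686 in², x = 8.8 in, Ī = 0.00039761 in⁴.
By symmetry the centroid is at mid-width, x̄ = 5.5 in.
Transfer each piece to the vertical centroidal axis using Ī + A·d² with d = x − 5.5:
  plate: d = 0 in → contributes +110.92 in⁴
  hole 1: d = -3.3 in → contributes −0.77017 in⁴
  hole 2: d = -1.1 in → contributes −0.085927 in⁴
  hole 3: d = 1.1 in → contributes −0.085927 in⁴
  hole 4: d = 3.3 in → contributes −0.77017 in⁴
Total I = 109.2 in⁴.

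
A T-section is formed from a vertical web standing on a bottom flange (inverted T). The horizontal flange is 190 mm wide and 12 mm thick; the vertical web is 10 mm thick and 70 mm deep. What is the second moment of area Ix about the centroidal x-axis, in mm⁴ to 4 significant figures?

Ix ≈ 1.213 × 10⁶ mm⁴

Split into non-overlapping primitives; take the origin at the lower-left of the bounding box.
Flange: 190 × 12, A = 2 280 mm², y = 6 mm, Ī = 27 360 mm⁴.
Web: 10 × 70, A = 700 mm², y = 47 mm, Ī = 285 833 mm⁴.
Centroid: ȳ = ΣA·y / ΣA = 15.6309 mm.
Transfer each piece to the centroidal x-axis using Ī + A·d² with d = y − 15.6309:
  flange: d = -9.63087 mm → contributes +238 838 mm⁴
  web: d = 31.3691 mm → contributes +974 649 mm⁴
Total I = 1 213 487 mm⁴.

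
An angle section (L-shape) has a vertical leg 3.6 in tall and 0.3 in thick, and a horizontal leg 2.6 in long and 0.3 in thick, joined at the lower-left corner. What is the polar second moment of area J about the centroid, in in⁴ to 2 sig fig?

J ≈ 3.3 in⁴

Split into non-overlapping primitives; take the origin at the lower-left of the bounding box.
Vertical leg: 0.3 × 3.6, A = 1.08 in², y = 1.8 in, Ī = 1.166 in⁴.
Horizontal leg (remainder): 2.3 × 0.3, A = 0.69 in², y = 0.15 in, Ī = 0.005175 in⁴.
Centroid: ȳ = ΣA·y / ΣA = 1.157 in.
Transfer each piece to the centroidal x-axis using Ī + A·d² with d = y − 1.157:
  vertical leg: d = 0.6432 in → contributes +1.613 in⁴
  horizontal leg (remainder): d = -1.007 in → contributes +0.7046 in⁴
Total I = 2.318 in⁴.
For the y-axis: x̄ = 0.6568 in.
Repeating about the centroidal y-axis gives I_y = 1.024 in⁴.
Polar second moment: J = I_x + I_y = 3.342 in⁴.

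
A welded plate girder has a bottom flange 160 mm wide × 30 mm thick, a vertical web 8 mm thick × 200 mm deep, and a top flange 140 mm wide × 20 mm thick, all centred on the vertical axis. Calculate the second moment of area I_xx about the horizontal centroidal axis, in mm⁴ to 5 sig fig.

Treat the section as a set of non-overlapping primitives; coordinates are from the bounding-box lower-left.
Bottom plate: 160 × 30, A = 4 800 mm², y = 15 mm, Ī = 360 000 mm⁴.
Web plate: 8 × 200, A = 1 600 mm², y = 130 mm, Ī = 5 333 333 mm⁴.
Top plate: 140 × 20, A = 2 800 mm², y = 240 mm, Ī = 93333.33 mm⁴.
Centroid: ȳ = ΣA·y / ΣA = 103.4783 mm.
Transfer each piece to the horizontal centroidal axis using Ī + A·d² with d = y − 103.4783:
  bottom plate: d = -88.47826 mm → contributes +37 936 333 mm⁴
  web plate: d = 26.52174 mm → contributes +6 458 778 mm⁴
  top plate: d = 136.5217 mm → contributes +52 280 252 mm⁴
Total I = 96 675 362 mm⁴.

I_xx ≈ 9.6675 × 10⁷ mm⁴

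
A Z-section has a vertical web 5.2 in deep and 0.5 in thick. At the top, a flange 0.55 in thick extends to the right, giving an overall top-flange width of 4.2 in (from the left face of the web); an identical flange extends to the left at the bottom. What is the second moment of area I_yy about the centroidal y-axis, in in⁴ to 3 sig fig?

Treat the section as a set of non-overlapping primitives; coordinates are from the bounding-box lower-left.
Web: 0.5 × 5.2, A = 2.6 in², x = 3.95 in, Ī = 0.054167 in⁴.
Top flange (beyond web): 3.7 × 0.55, A = 2.035 in², x = 6.05 in, Ī = 2.3216 in⁴.
Bottom flange (beyond web): 3.7 × 0.55, A = 2.035 in², x = 1.85 in, Ī = 2.3216 in⁴.
Centroid: x̄ = ΣA·x / ΣA = 3.95 in.
Transfer each piece to the centroidal y-axis using Ī + A·d² with d = x − 3.95:
  web: d = 0 in → contributes +0.054167 in⁴
  top flange (beyond web): d = 2.1 in → contributes +11.296 in⁴
  bottom flange (beyond web): d = -2.1 in → contributes +11.296 in⁴
Total I = 22.646 in⁴.

I_yy ≈ 22.6 in⁴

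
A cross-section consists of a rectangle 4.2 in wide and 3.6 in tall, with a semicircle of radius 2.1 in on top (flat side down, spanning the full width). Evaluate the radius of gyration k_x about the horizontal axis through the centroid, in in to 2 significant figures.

k_x ≈ 1.5 in

Break the section into simple shapes (no overlaps), measuring from the bottom-left corner of the bounding box.
Rectangular body: 4.2 × 3.6, A = 15.12 in², y = 1.8 in, Ī = 16.33 in⁴.
Semicircular cap: semicircle r = 2.1, A = 6.927 in², y = 4.491 in, Ī = 2.135 in⁴.
Centroid: ȳ = ΣA·y / ΣA = 2.646 in.
Transfer each piece to the horizontal axis through the centroid using Ī + A·d² with d = y − 2.646:
  rectangular body: d = -0.8456 in → contributes +27.14 in⁴
  semicircular cap: d = 1.846 in → contributes +25.73 in⁴
Total I = 52.87 in⁴.
Radius of gyration: k = √(I/A) = √(52.87 / 22.05) = 1.549 in.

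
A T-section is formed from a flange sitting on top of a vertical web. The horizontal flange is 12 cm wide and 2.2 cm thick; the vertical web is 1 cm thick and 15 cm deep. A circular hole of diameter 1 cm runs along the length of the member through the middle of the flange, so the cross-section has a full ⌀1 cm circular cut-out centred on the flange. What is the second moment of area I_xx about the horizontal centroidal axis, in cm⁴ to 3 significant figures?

Treat the section as a set of non-overlapping primitives; coordinates are from the bounding-box lower-left.
Flange: 12 × 2.2, A = 26.4 cm², y = 16.1 cm, Ī = 10.648 cm⁴.
Web: 1 × 15, A = 15 cm², y = 7.5 cm, Ī = 281.25 cm⁴.
Hole (subtracted): ⌀1, A = 0.7854 cm², y = 16.1 cm, Ī = 0.049087 cm⁴.
Centroid: ȳ = ΣA·y / ΣA = 12.924 cm.
Transfer each piece to the horizontal centroidal axis using Ī + A·d² with d = y − 12.924:
  flange: d = 3.1762 cm → contributes +276.98 cm⁴
  web: d = -5.4238 cm → contributes +722.51 cm⁴
  hole: d = 3.1762 cm → contributes −7.9724 cm⁴
Total I = 991.52 cm⁴.

I_xx ≈ 992 cm⁴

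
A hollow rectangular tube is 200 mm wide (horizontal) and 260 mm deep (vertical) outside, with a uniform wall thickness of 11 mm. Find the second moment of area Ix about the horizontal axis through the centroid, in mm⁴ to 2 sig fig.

Split into non-overlapping primitives; take the origin at the lower-left of the bounding box.
Outer rectangle: 200 × 260, A = 52 000 mm², y = 130 mm, Ī = 292 933 333 mm⁴.
Inner void (subtracted): 178 × 238, A = 42 364 mm², y = 130 mm, Ī = 199 972 201 mm⁴.
By symmetry the centroid is at mid-height, ȳ = 130 mm.
All pieces are centred on the horizontal axis through the centroid, so I = ΣĪ (holes subtracted) = 92 961 132 mm⁴.

Ix ≈ 9.3 × 10⁷ mm⁴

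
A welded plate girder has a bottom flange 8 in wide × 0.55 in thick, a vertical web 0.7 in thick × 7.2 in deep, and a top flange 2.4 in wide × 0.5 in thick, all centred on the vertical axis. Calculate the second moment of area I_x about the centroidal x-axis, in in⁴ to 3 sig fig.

I_x ≈ 91.2 in⁴

Split into non-overlapping primitives; take the origin at the lower-left of the bounding box.
Bottom plate: 8 × 0.55, A = 4.4 in², y = 0.275 in, Ī = 0.11092 in⁴.
Web plate: 0.7 × 7.2, A = 5.04 in², y = 4.15 in, Ī = 21.773 in⁴.
Top plate: 2.4 × 0.5, A = 1.2 in², y = 8 in, Ī = 0.025 in⁴.
Centroid: ȳ = ΣA·y / ΣA = 2.9818 in.
Transfer each piece to the centroidal x-axis using Ī + A·d² with d = y − 2.9818:
  bottom plate: d = -2.7068 in → contributes +32.348 in⁴
  web plate: d = 1.1682 in → contributes +28.651 in⁴
  top plate: d = 5.0182 in → contributes +30.244 in⁴
Total I = 91.243 in⁴.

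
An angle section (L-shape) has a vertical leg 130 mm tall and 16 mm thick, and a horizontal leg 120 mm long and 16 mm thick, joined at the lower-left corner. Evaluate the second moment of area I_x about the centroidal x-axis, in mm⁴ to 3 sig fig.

I_x ≈ 5.97 × 10⁶ mm⁴

Decompose the section into non-overlapping parts with the origin at the bottom-left of its bounding rectangle.
Vertical leg: 16 × 130, A = 2 080 mm², y = 65 mm, Ī = 2 929 333 mm⁴.
Horizontal leg (remainder): 104 × 16, A = 1 664 mm², y = 8 mm, Ī = 35 499 mm⁴.
Centroid: ȳ = ΣA·y / ΣA = 39.667 mm.
Transfer each piece to the centroidal x-axis using Ī + A·d² with d = y − 39.667:
  vertical leg: d = 25.333 mm → contributes +4 264 231 mm⁴
  horizontal leg (remainder): d = -31.667 mm → contributes +1 704 121 mm⁴
Total I = 5 968 352 mm⁴.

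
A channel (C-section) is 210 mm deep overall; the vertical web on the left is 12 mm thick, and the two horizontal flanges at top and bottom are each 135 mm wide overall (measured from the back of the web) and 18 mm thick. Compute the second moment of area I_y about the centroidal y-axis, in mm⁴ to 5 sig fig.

I_y ≈ 1.2930 × 10⁷ mm⁴

Break the section into simple shapes (no overlaps), measuring from the bottom-left corner of the bounding box.
Web: 12 × 210, A = 2 520 mm², x = 6 mm, Ī = 30 240 mm⁴.
Top flange (beyond web): 123 × 18, A = 2 214 mm², x = 73.5 mm, Ī = 2 791 301 mm⁴.
Bottom flange (beyond web): 123 × 18, A = 2 214 mm², x = 73.5 mm, Ī = 2 791 301 mm⁴.
Centroid: x̄ = ΣA·x / ΣA = 49.01813 mm.
Transfer each piece to the centroidal y-axis using Ī + A·d² with d = x − 49.01813:
  web: d = -43.01813 mm → contributes +4 693 651 mm⁴
  top flange (beyond web): d = 24.48187 mm → contributes +4 118 287 mm⁴
  bottom flange (beyond web): d = 24.48187 mm → contributes +4 118 287 mm⁴
Total I = 12 930 226 mm⁴.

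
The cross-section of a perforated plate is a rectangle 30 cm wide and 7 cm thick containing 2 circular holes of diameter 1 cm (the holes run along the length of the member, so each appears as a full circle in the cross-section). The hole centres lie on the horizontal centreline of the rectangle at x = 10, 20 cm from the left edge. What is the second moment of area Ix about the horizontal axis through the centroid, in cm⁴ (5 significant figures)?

Ix ≈ 857.40 cm⁴

Break the section into simple shapes (no overlaps), measuring from the bottom-left corner of the bounding box.
Plate: 30 × 7, A = 210 cm², y = 3.5 cm, Ī = 857.5 cm⁴.
Hole 1 (subtracted): ⌀1, A = 0.7853982 cm², y = 3.5 cm, Ī = 0.04908739 cm⁴.
Hole 2 (subtracted): ⌀1, A = 0.7853982 cm², y = 3.5 cm, Ī = 0.04908739 cm⁴.
By symmetry the centroid is at mid-height, ȳ = 3.5 cm.
All pieces are centred on the horizontal axis through the centroid, so I = ΣĪ (holes subtracted) = 857.4018 cm⁴.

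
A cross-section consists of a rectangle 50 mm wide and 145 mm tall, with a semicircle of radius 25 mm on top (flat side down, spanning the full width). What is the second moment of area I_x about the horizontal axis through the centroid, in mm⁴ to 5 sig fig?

I_x ≈ 1.8718 × 10⁷ mm⁴

Break the section into simple shapes (no overlaps), measuring from the bottom-left corner of the bounding box.
Rectangular body: 50 × 145, A = 7 250 mm², y = 72.5 mm, Ī = 12 702 604 mm⁴.
Semicircular cap: semicircle r = 25, A = 981.7477 mm², y = 155.6103 mm, Ī = 42873.81 mm⁴.
Centroid: ȳ = ΣA·y / ΣA = 82.41204 mm.
Transfer each piece to the horizontal axis through the centroid using Ī + A·d² with d = y − 82.41204:
  rectangular body: d = -9.912035 mm → contributes +13 414 905 mm⁴
  semicircular cap: d = 73.19829 mm → contributes +5 303 068 mm⁴
Total I = 18 717 974 mm⁴.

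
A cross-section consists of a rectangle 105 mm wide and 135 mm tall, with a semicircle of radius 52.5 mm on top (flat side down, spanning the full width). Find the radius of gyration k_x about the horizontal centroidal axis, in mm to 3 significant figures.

Decompose the section into non-overlapping parts with the origin at the bottom-left of its bounding rectangle.
Rectangular body: 105 × 135, A = 14 175 mm², y = 67.5 mm, Ī = 21 528 281 mm⁴.
Semicircular cap: semicircle r = 52.5, A = 4329.5 mm², y = 157.28 mm, Ī = 833 814 mm⁴.
Centroid: ȳ = ΣA·y / ΣA = 88.506 mm.
Transfer each piece to the horizontal centroidal axis using Ī + A·d² with d = y − 88.506:
  rectangular body: d = -21.006 mm → contributes +27 783 184 mm⁴
  semicircular cap: d = 68.775 mm → contributes +21 312 644 mm⁴
Total I = 49 095 828 mm⁴.
Radius of gyration: k = √(I/A) = √(49 095 828 / 18 505) = 51.509 mm.

k_x ≈ 51.5 mm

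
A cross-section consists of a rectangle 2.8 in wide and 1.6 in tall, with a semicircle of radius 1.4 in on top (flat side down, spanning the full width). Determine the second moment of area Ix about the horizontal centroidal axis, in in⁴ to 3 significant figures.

Treat the section as a set of non-overlapping primitives; coordinates are from the bounding-box lower-left.
Rectangular body: 2.8 × 1.6, A = 4.48 in², y = 0.8 in, Ī = 0.95573 in⁴.
Semicircular cap: semicircle r = 1.4, A = 3.0788 in², y = 2.1942 in, Ī = 0.42164 in⁴.
Centroid: ȳ = ΣA·y / ΣA = 1.3679 in.
Transfer each piece to the horizontal centroidal axis using Ī + A·d² with d = y − 1.3679:
  rectangular body: d = -0.56786 in → contributes +2.4004 in⁴
  semicircular cap: d = 0.82632 in → contributes +2.5238 in⁴
Total I = 4.9242 in⁴.

Ix ≈ 4.92 in⁴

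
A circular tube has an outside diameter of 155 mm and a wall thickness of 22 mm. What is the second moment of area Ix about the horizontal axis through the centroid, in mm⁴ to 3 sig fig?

Ix ≈ 2.09 × 10⁷ mm⁴

Split into non-overlapping primitives; take the origin at the lower-left of the bounding box.
Outer circle: ⌀155, A = 18 869 mm², y = 77.5 mm, Ī = 28 333 269 mm⁴.
Bore (subtracted): ⌀111, A = 9676.9 mm², y = 77.5 mm, Ī = 7 451 811 mm⁴.
By symmetry the centroid is at mid-height, ȳ = 77.5 mm.
All pieces are centred on the horizontal axis through the centroid, so I = ΣĪ (holes subtracted) = 20 881 459 mm⁴.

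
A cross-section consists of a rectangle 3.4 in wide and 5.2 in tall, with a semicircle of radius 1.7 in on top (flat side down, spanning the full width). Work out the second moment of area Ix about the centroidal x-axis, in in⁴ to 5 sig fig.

Split into non-overlapping primitives; take the origin at the lower-left of the bounding box.
Rectangular body: 3.4 × 5.2, A = 17.68 in², y = 2.6 in, Ī = 39.83893 in⁴.
Semicircular cap: semicircle r = 1.7, A = 4.539601 in², y = 5.921502 in, Ī = 0.9167011 in⁴.
Centroid: ȳ = ΣA·y / ΣA = 3.278603 in.
Transfer each piece to the centroidal x-axis using Ī + A·d² with d = y − 3.278603:
  rectangular body: d = -0.6786034 in → contributes +47.98062 in⁴
  semicircular cap: d = 2.642899 in → contributes +32.62543 in⁴
Total I = 80.60605 in⁴.

Ix ≈ 80.606 in⁴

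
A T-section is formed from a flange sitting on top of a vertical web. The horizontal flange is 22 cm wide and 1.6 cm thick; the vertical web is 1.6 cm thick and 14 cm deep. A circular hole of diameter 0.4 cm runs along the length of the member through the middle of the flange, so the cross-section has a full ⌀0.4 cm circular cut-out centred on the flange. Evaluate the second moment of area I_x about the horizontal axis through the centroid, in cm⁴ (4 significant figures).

Treat the section as a set of non-overlapping primitives; coordinates are from the bounding-box lower-left.
Flange: 22 × 1.6, A = 35.2 cm², y = 14.8 cm, Ī = 7.50933 cm⁴.
Web: 1.6 × 14, A = 22.4 cm², y = 7 cm, Ī = 365.867 cm⁴.
Hole (subtracted): ⌀0.4, A = 0.125664 cm², y = 14.8 cm, Ī = 0.00125664 cm⁴.
Centroid: ȳ = ΣA·y / ΣA = 11.76 cm.
Transfer each piece to the horizontal axis through the centroid using Ī + A·d² with d = y − 11.76:
  flange: d = 3.03997 cm → contributes +332.806 cm⁴
  web: d = -4.76003 cm → contributes +873.404 cm⁴
  hole: d = 3.03997 cm → contributes −1.16256 cm⁴
Total I = 1205.05 cm⁴.

I_x ≈ 1205 cm⁴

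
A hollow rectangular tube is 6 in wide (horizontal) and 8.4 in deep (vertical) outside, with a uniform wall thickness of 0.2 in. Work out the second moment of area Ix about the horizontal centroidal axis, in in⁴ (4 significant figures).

Ix ≈ 57.42 in⁴

Split into non-overlapping primitives; take the origin at the lower-left of the bounding box.
Outer rectangle: 6 × 8.4, A = 50.4 in², y = 4.2 in, Ī = 296.352 in⁴.
Inner void (subtracted): 5.6 × 8, A = 44.8 in², y = 4.2 in, Ī = 238.933 in⁴.
By symmetry the centroid is at mid-height, ȳ = 4.2 in.
All pieces are centred on the horizontal centroidal axis, so I = ΣĪ (holes subtracted) = 57.4187 in⁴.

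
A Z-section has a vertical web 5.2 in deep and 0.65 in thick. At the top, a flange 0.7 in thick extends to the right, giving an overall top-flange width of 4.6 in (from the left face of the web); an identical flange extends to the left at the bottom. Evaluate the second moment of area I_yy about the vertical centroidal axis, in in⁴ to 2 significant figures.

Decompose the section into non-overlapping parts with the origin at the bottom-left of its bounding rectangle.
Web: 0.65 × 5.2, A = 3.38 in², x = 4.275 in, Ī = 0.119 in⁴.
Top flange (beyond web): 3.95 × 0.7, A = 2.765 in², x = 6.575 in, Ī = 3.595 in⁴.
Bottom flange (beyond web): 3.95 × 0.7, A = 2.765 in², x = 1.975 in, Ī = 3.595 in⁴.
Centroid: x̄ = ΣA·x / ΣA = 4.275 in.
Transfer each piece to the vertical centroidal axis using Ī + A·d² with d = x − 4.275:
  web: d = 0 in → contributes +0.119 in⁴
  top flange (beyond web): d = 2.3 in → contributes +18.22 in⁴
  bottom flange (beyond web): d = -2.3 in → contributes +18.22 in⁴
Total I = 36.56 in⁴.

I_yy ≈ 37 in⁴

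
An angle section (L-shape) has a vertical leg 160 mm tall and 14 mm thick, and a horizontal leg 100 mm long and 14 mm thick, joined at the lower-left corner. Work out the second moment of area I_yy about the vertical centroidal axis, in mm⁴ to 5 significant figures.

Split into non-overlapping primitives; take the origin at the lower-left of the bounding box.
Vertical leg: 14 × 160, A = 2 240 mm², x = 7 mm, Ī = 36586.67 mm⁴.
Horizontal leg (remainder): 86 × 14, A = 1 204 mm², x = 57 mm, Ī = 742065.3 mm⁴.
Centroid: x̄ = ΣA·x / ΣA = 24.47967 mm.
Transfer each piece to the vertical centroidal axis using Ī + A·d² with d = x − 24.47967:
  vertical leg: d = -17.47967 mm → contributes +720994.1 mm⁴
  horizontal leg (remainder): d = 32.52033 mm → contributes +2 015 381 mm⁴
Total I = 2 736 376 mm⁴.

I_yy ≈ 2.7364 × 10⁶ mm⁴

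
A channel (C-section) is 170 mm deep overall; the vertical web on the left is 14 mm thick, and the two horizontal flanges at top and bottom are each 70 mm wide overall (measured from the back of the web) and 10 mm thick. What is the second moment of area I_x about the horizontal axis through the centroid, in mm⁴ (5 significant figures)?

I_x ≈ 1.2909 × 10⁷ mm⁴

Treat the section as a set of non-overlapping primitives; coordinates are from the bounding-box lower-left.
Web: 14 × 170, A = 2 380 mm², y = 85 mm, Ī = 5 731 833 mm⁴.
Top flange (beyond web): 56 × 10, A = 560 mm², y = 165 mm, Ī = 4666.667 mm⁴.
Bottom flange (beyond web): 56 × 10, A = 560 mm², y = 5 mm, Ī = 4666.667 mm⁴.
By symmetry the centroid is at mid-height, ȳ = 85 mm.
Transfer each piece to the horizontal axis through the centroid using Ī + A·d² with d = y − 85:
  web: d = 0 mm → contributes +5 731 833 mm⁴
  top flange (beyond web): d = 80 mm → contributes +3 588 667 mm⁴
  bottom flange (beyond web): d = -80 mm → contributes +3 588 667 mm⁴
Total I = 12 909 167 mm⁴.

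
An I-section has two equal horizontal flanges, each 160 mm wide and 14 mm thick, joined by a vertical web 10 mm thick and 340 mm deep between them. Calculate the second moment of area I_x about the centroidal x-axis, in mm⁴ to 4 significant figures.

Split into non-overlapping primitives; take the origin at the lower-left of the bounding box.
Bottom flange: 160 × 14, A = 2 240 mm², y = 7 mm, Ī = 36586.7 mm⁴.
Web: 10 × 340, A = 3 400 mm², y = 184 mm, Ī = 32 753 333 mm⁴.
Top flange: 160 × 14, A = 2 240 mm², y = 361 mm, Ī = 36586.7 mm⁴.
By symmetry the centroid is at mid-height, ȳ = 184 mm.
Transfer each piece to the centroidal x-axis using Ī + A·d² with d = y − 184:
  bottom flange: d = -177 mm → contributes +70 213 547 mm⁴
  web: d = 0 mm → contributes +32 753 333 mm⁴
  top flange: d = 177 mm → contributes +70 213 547 mm⁴
Total I = 173 180 427 mm⁴.

I_x ≈ 1.732 × 10⁸ mm⁴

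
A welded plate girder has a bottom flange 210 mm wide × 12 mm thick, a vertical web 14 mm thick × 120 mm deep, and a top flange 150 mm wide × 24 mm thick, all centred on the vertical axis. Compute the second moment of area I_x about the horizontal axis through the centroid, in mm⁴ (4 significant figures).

Break the section into simple shapes (no overlaps), measuring from the bottom-left corner of the bounding box.
Bottom plate: 210 × 12, A = 2 520 mm², y = 6 mm, Ī = 30 240 mm⁴.
Web plate: 14 × 120, A = 1 680 mm², y = 72 mm, Ī = 2 016 000 mm⁴.
Top plate: 150 × 24, A = 3 600 mm², y = 144 mm, Ī = 172 800 mm⁴.
Centroid: ȳ = ΣA·y / ΣA = 83.9077 mm.
Transfer each piece to the horizontal axis through the centroid using Ī + A·d² with d = y − 83.9077:
  bottom plate: d = -77.9077 mm → contributes +15 325 653 mm⁴
  web plate: d = -11.9077 mm → contributes +2 254 212 mm⁴
  top plate: d = 60.0923 mm → contributes +13 172 708 mm⁴
Total I = 30 752 574 mm⁴.

I_x ≈ 3.075 × 10⁷ mm⁴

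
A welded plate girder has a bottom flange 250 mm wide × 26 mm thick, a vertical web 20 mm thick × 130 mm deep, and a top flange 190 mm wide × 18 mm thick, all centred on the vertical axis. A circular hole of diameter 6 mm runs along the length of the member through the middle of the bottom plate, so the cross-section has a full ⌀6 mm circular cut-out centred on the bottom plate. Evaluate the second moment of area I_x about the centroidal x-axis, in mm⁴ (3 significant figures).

I_x ≈ 5.71 × 10⁷ mm⁴

Break the section into simple shapes (no overlaps), measuring from the bottom-left corner of the bounding box.
Bottom plate: 250 × 26, A = 6 500 mm², y = 13 mm, Ī = 366 167 mm⁴.
Web plate: 20 × 130, A = 2 600 mm², y = 91 mm, Ī = 3 661 667 mm⁴.
Top plate: 190 × 18, A = 3 420 mm², y = 165 mm, Ī = 92 340 mm⁴.
Hole (subtracted): ⌀6, A = 28.274 mm², y = 13 mm, Ī = 63.617 mm⁴.
Centroid: ȳ = ΣA·y / ΣA = 70.849 mm.
Transfer each piece to the centroidal x-axis using Ī + A·d² with d = y − 70.849:
  bottom plate: d = -57.849 mm → contributes +22 118 832 mm⁴
  web plate: d = 20.151 mm → contributes +4 717 378 mm⁴
  top plate: d = 94.151 mm → contributes +30 408 307 mm⁴
  hole: d = -57.849 mm → contributes −94 685 mm⁴
Total I = 57 149 832 mm⁴.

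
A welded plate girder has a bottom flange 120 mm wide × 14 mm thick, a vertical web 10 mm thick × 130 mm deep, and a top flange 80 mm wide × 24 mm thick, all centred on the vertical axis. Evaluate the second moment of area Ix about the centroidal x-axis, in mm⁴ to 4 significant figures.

Ix ≈ 2.190 × 10⁷ mm⁴

Treat the section as a set of non-overlapping primitives; coordinates are from the bounding-box lower-left.
Bottom plate: 120 × 14, A = 1 680 mm², y = 7 mm, Ī = 27 440 mm⁴.
Web plate: 10 × 130, A = 1 300 mm², y = 79 mm, Ī = 1 830 833 mm⁴.
Top plate: 80 × 24, A = 1 920 mm², y = 156 mm, Ī = 92 160 mm⁴.
Centroid: ȳ = ΣA·y / ΣA = 84.4857 mm.
Transfer each piece to the centroidal x-axis using Ī + A·d² with d = y − 84.4857:
  bottom plate: d = -77.4857 mm → contributes +10 114 220 mm⁴
  web plate: d = -5.48571 mm → contributes +1 869 954 mm⁴
  top plate: d = 71.5143 mm → contributes +9 911 603 mm⁴
Total I = 21 895 777 mm⁴.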